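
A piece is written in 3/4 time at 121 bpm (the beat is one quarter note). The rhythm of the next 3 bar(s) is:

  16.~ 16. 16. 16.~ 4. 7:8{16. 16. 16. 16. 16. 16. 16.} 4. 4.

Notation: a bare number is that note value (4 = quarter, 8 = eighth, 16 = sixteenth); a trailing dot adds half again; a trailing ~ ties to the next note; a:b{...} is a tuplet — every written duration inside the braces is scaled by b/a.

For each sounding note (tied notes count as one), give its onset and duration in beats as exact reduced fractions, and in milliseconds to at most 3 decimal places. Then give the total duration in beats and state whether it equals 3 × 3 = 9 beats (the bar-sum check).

1) 0.0ms=0b +371.901ms=3/4b
2) 371.901ms=3/4b +185.95ms=3/8b
3) 557.851ms=9/8b +929.752ms=15/8b
4) 1487.603ms=3b +212.515ms=3/7b
5) 1700.118ms=24/7b +212.515ms=3/7b
6) 1912.633ms=27/7b +212.515ms=3/7b
7) 2125.148ms=30/7b +212.515ms=3/7b
8) 2337.662ms=33/7b +212.515ms=3/7b
9) 2550.177ms=36/7b +212.515ms=3/7b
10) 2762.692ms=39/7b +212.515ms=3/7b
11) 2975.207ms=6b +743.802ms=3/2b
12) 3719.008ms=15/2b +743.802ms=3/2b
Σ=9b of 9 (121bpm 3/4) — PASS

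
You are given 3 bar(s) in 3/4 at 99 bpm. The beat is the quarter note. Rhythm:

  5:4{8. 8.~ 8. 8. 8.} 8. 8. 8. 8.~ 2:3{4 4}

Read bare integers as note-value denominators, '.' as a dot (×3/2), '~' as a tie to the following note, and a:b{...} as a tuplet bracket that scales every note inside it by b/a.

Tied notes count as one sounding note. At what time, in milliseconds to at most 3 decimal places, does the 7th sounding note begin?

note 7 onset = 9/2b = 2727.273ms

1. 0.0ms @ 0 + 363.636ms (3/5)
2. 363.636ms @ 3/5 + 727.273ms (6/5)
3. 1090.909ms @ 9/5 + 363.636ms (3/5)
4. 1454.545ms @ 12/5 + 363.636ms (3/5)
5. 1818.182ms @ 3 + 454.545ms (3/4)
6. 2272.727ms @ 15/4 + 454.545ms (3/4)
7. 2727.273ms @ 9/2 + 454.545ms (3/4)
8. 3181.818ms @ 21/4 + 1363.636ms (9/4)
9. 4545.455ms @ 15/2 + 909.091ms (3/2)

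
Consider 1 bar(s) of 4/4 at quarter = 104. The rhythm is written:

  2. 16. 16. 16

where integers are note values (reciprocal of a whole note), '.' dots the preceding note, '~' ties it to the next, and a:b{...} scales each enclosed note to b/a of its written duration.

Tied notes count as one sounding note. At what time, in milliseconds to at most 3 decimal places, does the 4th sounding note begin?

1. 0.0ms @ 0 + 1730.769ms (3)
2. 1730.769ms @ 3 + 216.346ms (3/8)
3. 1947.115ms @ 27/8 + 216.346ms (3/8)
4. 2163.462ms @ 15/4 + 144.231ms (1/4)

note 4 onset = 15/4b = 2163.462ms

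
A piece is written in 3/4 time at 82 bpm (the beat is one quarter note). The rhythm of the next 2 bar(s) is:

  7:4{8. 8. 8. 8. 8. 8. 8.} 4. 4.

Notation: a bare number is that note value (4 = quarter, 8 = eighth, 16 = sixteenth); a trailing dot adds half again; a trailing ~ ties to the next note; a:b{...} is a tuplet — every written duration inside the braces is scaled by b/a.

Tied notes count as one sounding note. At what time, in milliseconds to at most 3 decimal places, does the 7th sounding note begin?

note 7 onset = 18/7b = 1881.533ms

1. 0.0ms @ 0 + 313.589ms (3/7)
2. 313.589ms @ 3/7 + 313.589ms (3/7)
3. 627.178ms @ 6/7 + 313.589ms (3/7)
4. 940.767ms @ 9/7 + 313.589ms (3/7)
5. 1254.355ms @ 12/7 + 313.589ms (3/7)
6. 1567.944ms @ 15/7 + 313.589ms (3/7)
7. 1881.533ms @ 18/7 + 313.589ms (3/7)
8. 2195.122ms @ 3 + 1097.561ms (3/2)
9. 3292.683ms @ 9/2 + 1097.561ms (3/2)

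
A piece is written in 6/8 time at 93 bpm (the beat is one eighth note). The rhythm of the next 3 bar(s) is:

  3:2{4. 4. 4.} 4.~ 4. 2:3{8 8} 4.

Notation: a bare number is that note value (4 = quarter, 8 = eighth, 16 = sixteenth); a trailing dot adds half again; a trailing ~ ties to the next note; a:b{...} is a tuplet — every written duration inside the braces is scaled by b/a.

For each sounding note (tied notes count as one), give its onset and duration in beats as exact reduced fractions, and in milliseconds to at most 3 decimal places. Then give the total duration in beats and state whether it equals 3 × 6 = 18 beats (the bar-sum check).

1) 0.0ms=0b +1290.323ms=2b
2) 1290.323ms=2b +1290.323ms=2b
3) 2580.645ms=4b +1290.323ms=2b
4) 3870.968ms=6b +3870.968ms=6b
5) 7741.935ms=12b +967.742ms=3/2b
6) 8709.677ms=27/2b +967.742ms=3/2b
7) 9677.419ms=15b +1935.484ms=3b
Σ=18b of 18 (93bpm 6/8) — PASS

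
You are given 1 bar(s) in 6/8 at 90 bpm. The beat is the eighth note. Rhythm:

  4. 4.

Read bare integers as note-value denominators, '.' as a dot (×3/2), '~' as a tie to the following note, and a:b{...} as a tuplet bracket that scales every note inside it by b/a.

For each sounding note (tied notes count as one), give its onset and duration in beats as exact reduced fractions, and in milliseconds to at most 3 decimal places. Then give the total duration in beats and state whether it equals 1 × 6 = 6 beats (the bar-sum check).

1) 0.0ms=0b +2000.0ms=3b
2) 2000.0ms=3b +2000.0ms=3b
Σ=6b of 6 (90bpm 6/8) — PASS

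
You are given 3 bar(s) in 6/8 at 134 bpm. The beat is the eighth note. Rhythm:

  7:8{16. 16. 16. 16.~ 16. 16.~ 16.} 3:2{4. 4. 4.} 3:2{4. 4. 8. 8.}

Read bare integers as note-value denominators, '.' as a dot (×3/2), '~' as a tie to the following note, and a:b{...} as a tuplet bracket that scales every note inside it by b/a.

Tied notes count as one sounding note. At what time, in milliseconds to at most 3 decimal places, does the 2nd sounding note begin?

note 2 onset = 6/7b = 383.795ms

1. 0.0ms @ 0 + 383.795ms (6/7)
2. 383.795ms @ 6/7 + 383.795ms (6/7)
3. 767.591ms @ 12/7 + 383.795ms (6/7)
4. 1151.386ms @ 18/7 + 767.591ms (12/7)
5. 1918.977ms @ 30/7 + 767.591ms (12/7)
6. 2686.567ms @ 6 + 895.522ms (2)
7. 3582.09ms @ 8 + 895.522ms (2)
8. 4477.612ms @ 10 + 895.522ms (2)
9. 5373.134ms @ 12 + 895.522ms (2)
10. 6268.657ms @ 14 + 895.522ms (2)
11. 7164.179ms @ 16 + 447.761ms (1)
12. 7611.94ms @ 17 + 447.761ms (1)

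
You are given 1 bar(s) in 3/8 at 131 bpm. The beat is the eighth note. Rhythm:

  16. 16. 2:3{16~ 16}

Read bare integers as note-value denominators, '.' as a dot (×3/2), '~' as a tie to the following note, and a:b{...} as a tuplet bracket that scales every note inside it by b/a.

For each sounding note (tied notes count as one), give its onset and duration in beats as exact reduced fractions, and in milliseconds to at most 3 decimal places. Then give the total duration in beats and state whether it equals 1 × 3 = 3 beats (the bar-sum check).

1) 0.0ms=0b +343.511ms=3/4b
2) 343.511ms=3/4b +343.511ms=3/4b
3) 687.023ms=3/2b +687.023ms=3/2b
Σ=3b of 3 (131bpm 3/8) — PASS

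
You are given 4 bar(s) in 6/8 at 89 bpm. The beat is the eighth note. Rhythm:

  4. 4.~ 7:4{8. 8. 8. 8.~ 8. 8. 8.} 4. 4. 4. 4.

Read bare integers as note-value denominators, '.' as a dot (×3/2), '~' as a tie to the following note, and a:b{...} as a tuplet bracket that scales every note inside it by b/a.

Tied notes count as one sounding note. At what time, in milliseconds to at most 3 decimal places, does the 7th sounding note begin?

note 7 onset = 78/7b = 7512.039ms

1. 0.0ms @ 0 + 2022.472ms (3)
2. 2022.472ms @ 3 + 2600.321ms (27/7)
3. 4622.793ms @ 48/7 + 577.849ms (6/7)
4. 5200.642ms @ 54/7 + 577.849ms (6/7)
5. 5778.491ms @ 60/7 + 1155.698ms (12/7)
6. 6934.189ms @ 72/7 + 577.849ms (6/7)
7. 7512.039ms @ 78/7 + 577.849ms (6/7)
8. 8089.888ms @ 12 + 2022.472ms (3)
9. 10112.36ms @ 15 + 2022.472ms (3)
10. 12134.831ms @ 18 + 2022.472ms (3)
11. 14157.303ms @ 21 + 2022.472ms (3)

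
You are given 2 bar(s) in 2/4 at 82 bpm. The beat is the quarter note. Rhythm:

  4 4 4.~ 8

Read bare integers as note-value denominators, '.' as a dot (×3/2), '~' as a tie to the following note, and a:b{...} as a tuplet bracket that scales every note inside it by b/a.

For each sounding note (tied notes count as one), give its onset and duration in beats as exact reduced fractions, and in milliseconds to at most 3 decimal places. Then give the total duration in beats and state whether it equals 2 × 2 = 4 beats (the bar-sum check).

1) 0.0ms=0b +731.707ms=1b
2) 731.707ms=1b +731.707ms=1b
3) 1463.415ms=2b +1463.415ms=2b
Σ=4b of 4 (82bpm 2/4) — PASS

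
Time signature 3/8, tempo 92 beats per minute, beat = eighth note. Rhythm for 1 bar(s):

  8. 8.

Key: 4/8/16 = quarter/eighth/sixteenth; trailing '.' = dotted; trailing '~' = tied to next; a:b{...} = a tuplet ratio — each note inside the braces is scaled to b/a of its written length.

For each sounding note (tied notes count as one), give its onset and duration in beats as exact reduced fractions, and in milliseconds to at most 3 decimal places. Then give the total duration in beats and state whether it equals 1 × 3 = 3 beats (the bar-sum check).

1) 0.0ms=0b +978.261ms=3/2b
2) 978.261ms=3/2b +978.261ms=3/2b
Σ=3b of 3 (92bpm 3/8) — PASS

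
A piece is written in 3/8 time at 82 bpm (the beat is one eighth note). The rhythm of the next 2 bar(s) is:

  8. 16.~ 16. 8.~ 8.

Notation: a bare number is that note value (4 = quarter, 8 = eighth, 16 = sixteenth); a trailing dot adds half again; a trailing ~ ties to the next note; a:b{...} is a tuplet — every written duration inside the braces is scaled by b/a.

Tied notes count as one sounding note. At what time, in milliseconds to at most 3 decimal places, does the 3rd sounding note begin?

1. 0.0ms @ 0 + 1097.561ms (3/2)
2. 1097.561ms @ 3/2 + 1097.561ms (3/2)
3. 2195.122ms @ 3 + 2195.122ms (3)

note 3 onset = 3b = 2195.122ms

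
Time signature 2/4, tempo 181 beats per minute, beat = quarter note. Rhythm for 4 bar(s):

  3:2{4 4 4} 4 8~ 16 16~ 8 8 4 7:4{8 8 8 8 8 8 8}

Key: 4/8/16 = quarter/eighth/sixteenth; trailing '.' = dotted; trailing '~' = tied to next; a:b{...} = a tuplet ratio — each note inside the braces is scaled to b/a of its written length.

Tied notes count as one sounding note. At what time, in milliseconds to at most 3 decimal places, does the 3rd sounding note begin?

note 3 onset = 4/3b = 441.989ms

1. 0.0ms @ 0 + 220.994ms (2/3)
2. 220.994ms @ 2/3 + 220.994ms (2/3)
3. 441.989ms @ 4/3 + 220.994ms (2/3)
4. 662.983ms @ 2 + 331.492ms (1)
5. 994.475ms @ 3 + 248.619ms (3/4)
6. 1243.094ms @ 15/4 + 248.619ms (3/4)
7. 1491.713ms @ 9/2 + 165.746ms (1/2)
8. 1657.459ms @ 5 + 331.492ms (1)
9. 1988.95ms @ 6 + 94.712ms (2/7)
10. 2083.662ms @ 44/7 + 94.712ms (2/7)
11. 2178.374ms @ 46/7 + 94.712ms (2/7)
12. 2273.086ms @ 48/7 + 94.712ms (2/7)
13. 2367.798ms @ 50/7 + 94.712ms (2/7)
14. 2462.51ms @ 52/7 + 94.712ms (2/7)
15. 2557.222ms @ 54/7 + 94.712ms (2/7)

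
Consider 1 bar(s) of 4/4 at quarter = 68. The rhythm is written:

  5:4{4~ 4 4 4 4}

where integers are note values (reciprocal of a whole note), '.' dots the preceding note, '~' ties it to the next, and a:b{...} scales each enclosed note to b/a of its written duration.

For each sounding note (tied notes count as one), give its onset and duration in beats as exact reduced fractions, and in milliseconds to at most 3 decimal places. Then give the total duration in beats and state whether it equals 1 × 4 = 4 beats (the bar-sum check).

1) 0.0ms=0b +1411.765ms=8/5b
2) 1411.765ms=8/5b +705.882ms=4/5b
3) 2117.647ms=12/5b +705.882ms=4/5b
4) 2823.529ms=16/5b +705.882ms=4/5b
Σ=4b of 4 (68bpm 4/4) — PASS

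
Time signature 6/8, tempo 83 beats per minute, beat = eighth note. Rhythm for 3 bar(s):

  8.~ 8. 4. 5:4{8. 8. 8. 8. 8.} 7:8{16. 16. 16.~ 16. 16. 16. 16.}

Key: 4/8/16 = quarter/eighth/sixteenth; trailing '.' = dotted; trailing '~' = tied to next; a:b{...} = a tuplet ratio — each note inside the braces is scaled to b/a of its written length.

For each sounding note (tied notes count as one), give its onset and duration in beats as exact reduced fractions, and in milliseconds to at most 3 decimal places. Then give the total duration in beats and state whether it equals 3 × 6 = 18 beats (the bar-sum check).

1) 0.0ms=0b +2168.675ms=3b
2) 2168.675ms=3b +2168.675ms=3b
3) 4337.349ms=6b +867.47ms=6/5b
4) 5204.819ms=36/5b +867.47ms=6/5b
5) 6072.289ms=42/5b +867.47ms=6/5b
6) 6939.759ms=48/5b +867.47ms=6/5b
7) 7807.229ms=54/5b +867.47ms=6/5b
8) 8674.699ms=12b +619.621ms=6/7b
9) 9294.32ms=90/7b +619.621ms=6/7b
10) 9913.941ms=96/7b +1239.243ms=12/7b
11) 11153.184ms=108/7b +619.621ms=6/7b
12) 11772.806ms=114/7b +619.621ms=6/7b
13) 12392.427ms=120/7b +619.621ms=6/7b
Σ=18b of 18 (83bpm 6/8) — PASS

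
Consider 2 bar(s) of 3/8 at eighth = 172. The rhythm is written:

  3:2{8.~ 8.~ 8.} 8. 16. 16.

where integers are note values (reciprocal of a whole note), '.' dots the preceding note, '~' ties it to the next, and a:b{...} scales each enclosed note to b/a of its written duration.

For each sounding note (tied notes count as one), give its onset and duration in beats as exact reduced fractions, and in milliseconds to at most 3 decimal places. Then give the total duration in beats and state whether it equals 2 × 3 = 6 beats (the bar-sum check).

1) 0.0ms=0b +1046.512ms=3b
2) 1046.512ms=3b +523.256ms=3/2b
3) 1569.767ms=9/2b +261.628ms=3/4b
4) 1831.395ms=21/4b +261.628ms=3/4b
Σ=6b of 6 (172bpm 3/8) — PASS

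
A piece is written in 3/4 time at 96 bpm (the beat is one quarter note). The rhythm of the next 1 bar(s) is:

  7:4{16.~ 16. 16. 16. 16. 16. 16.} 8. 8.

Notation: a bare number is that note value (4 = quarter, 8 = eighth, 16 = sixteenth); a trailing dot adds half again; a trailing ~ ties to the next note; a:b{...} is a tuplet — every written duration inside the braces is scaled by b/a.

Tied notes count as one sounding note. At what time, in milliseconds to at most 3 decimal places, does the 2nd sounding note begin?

note 2 onset = 3/7b = 267.857ms

1. 0.0ms @ 0 + 267.857ms (3/7)
2. 267.857ms @ 3/7 + 133.929ms (3/14)
3. 401.786ms @ 9/14 + 133.929ms (3/14)
4. 535.714ms @ 6/7 + 133.929ms (3/14)
5. 669.643ms @ 15/14 + 133.929ms (3/14)
6. 803.571ms @ 9/7 + 133.929ms (3/14)
7. 937.5ms @ 3/2 + 468.75ms (3/4)
8. 1406.25ms @ 9/4 + 468.75ms (3/4)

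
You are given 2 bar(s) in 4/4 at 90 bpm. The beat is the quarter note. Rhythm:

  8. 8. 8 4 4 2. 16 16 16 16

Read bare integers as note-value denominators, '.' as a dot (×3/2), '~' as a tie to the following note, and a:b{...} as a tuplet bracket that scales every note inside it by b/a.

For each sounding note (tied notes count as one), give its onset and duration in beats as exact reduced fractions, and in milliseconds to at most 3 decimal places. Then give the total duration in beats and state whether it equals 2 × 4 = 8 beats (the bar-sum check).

1) 0.0ms=0b +500.0ms=3/4b
2) 500.0ms=3/4b +500.0ms=3/4b
3) 1000.0ms=3/2b +333.333ms=1/2b
4) 1333.333ms=2b +666.667ms=1b
5) 2000.0ms=3b +666.667ms=1b
6) 2666.667ms=4b +2000.0ms=3b
7) 4666.667ms=7b +166.667ms=1/4b
8) 4833.333ms=29/4b +166.667ms=1/4b
9) 5000.0ms=15/2b +166.667ms=1/4b
10) 5166.667ms=31/4b +166.667ms=1/4b
Σ=8b of 8 (90bpm 4/4) — PASS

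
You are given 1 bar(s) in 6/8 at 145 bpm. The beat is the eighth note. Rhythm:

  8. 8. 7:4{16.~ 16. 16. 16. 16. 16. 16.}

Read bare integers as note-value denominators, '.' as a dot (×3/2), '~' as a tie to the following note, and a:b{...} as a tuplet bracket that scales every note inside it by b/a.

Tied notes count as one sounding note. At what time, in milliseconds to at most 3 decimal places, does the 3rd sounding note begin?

1. 0.0ms @ 0 + 620.69ms (3/2)
2. 620.69ms @ 3/2 + 620.69ms (3/2)
3. 1241.379ms @ 3 + 354.68ms (6/7)
4. 1596.059ms @ 27/7 + 177.34ms (3/7)
5. 1773.399ms @ 30/7 + 177.34ms (3/7)
6. 1950.739ms @ 33/7 + 177.34ms (3/7)
7. 2128.079ms @ 36/7 + 177.34ms (3/7)
8. 2305.419ms @ 39/7 + 177.34ms (3/7)

note 3 onset = 3b = 1241.379ms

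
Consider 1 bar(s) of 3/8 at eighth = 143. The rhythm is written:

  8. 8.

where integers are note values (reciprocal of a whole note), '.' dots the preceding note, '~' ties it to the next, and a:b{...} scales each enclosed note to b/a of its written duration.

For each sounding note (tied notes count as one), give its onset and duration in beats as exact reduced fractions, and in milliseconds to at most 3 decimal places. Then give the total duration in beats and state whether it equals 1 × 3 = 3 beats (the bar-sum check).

1) 0.0ms=0b +629.371ms=3/2b
2) 629.371ms=3/2b +629.371ms=3/2b
Σ=3b of 3 (143bpm 3/8) — PASS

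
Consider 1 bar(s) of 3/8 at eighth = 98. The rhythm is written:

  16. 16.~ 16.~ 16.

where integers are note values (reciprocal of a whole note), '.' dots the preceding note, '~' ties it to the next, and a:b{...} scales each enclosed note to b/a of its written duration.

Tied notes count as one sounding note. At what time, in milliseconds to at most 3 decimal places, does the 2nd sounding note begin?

note 2 onset = 3/4b = 459.184ms

1. 0.0ms @ 0 + 459.184ms (3/4)
2. 459.184ms @ 3/4 + 1377.551ms (9/4)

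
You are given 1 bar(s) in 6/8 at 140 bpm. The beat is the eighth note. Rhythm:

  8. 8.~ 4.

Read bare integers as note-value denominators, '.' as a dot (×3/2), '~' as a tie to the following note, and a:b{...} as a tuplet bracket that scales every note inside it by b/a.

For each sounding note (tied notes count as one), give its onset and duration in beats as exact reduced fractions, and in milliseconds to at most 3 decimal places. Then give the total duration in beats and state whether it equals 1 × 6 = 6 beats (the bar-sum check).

1) 0.0ms=0b +642.857ms=3/2b
2) 642.857ms=3/2b +1928.571ms=9/2b
Σ=6b of 6 (140bpm 6/8) — PASS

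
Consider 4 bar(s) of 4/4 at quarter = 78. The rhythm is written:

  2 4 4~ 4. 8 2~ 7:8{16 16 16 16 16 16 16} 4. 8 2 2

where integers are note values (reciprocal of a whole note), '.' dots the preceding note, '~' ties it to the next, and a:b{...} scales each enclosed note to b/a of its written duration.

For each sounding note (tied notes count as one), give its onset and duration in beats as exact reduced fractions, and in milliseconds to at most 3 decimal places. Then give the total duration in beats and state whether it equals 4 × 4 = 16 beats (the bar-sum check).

1) 0.0ms=0b +1538.462ms=2b
2) 1538.462ms=2b +769.231ms=1b
3) 2307.692ms=3b +1923.077ms=5/2b
4) 4230.769ms=11/2b +384.615ms=1/2b
5) 4615.385ms=6b +1758.242ms=16/7b
6) 6373.626ms=58/7b +219.78ms=2/7b
7) 6593.407ms=60/7b +219.78ms=2/7b
8) 6813.187ms=62/7b +219.78ms=2/7b
9) 7032.967ms=64/7b +219.78ms=2/7b
10) 7252.747ms=66/7b +219.78ms=2/7b
11) 7472.527ms=68/7b +219.78ms=2/7b
12) 7692.308ms=10b +1153.846ms=3/2b
13) 8846.154ms=23/2b +384.615ms=1/2b
14) 9230.769ms=12b +1538.462ms=2b
15) 10769.231ms=14b +1538.462ms=2b
Σ=16b of 16 (78bpm 4/4) — PASS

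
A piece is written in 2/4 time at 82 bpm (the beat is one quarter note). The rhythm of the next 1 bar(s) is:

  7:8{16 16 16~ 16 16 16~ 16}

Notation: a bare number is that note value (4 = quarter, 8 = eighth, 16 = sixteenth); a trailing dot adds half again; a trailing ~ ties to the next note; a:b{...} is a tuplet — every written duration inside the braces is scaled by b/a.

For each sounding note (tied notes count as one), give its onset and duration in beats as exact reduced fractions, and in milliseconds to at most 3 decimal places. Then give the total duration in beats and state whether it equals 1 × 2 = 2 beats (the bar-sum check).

1) 0.0ms=0b +209.059ms=2/7b
2) 209.059ms=2/7b +209.059ms=2/7b
3) 418.118ms=4/7b +418.118ms=4/7b
4) 836.237ms=8/7b +209.059ms=2/7b
5) 1045.296ms=10/7b +418.118ms=4/7b
Σ=2b of 2 (82bpm 2/4) — PASS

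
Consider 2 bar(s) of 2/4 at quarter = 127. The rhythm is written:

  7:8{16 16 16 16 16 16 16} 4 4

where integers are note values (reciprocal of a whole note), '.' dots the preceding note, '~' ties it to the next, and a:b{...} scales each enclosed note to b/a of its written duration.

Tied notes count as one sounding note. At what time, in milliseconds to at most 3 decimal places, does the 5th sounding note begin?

1. 0.0ms @ 0 + 134.983ms (2/7)
2. 134.983ms @ 2/7 + 134.983ms (2/7)
3. 269.966ms @ 4/7 + 134.983ms (2/7)
4. 404.949ms @ 6/7 + 134.983ms (2/7)
5. 539.933ms @ 8/7 + 134.983ms (2/7)
6. 674.916ms @ 10/7 + 134.983ms (2/7)
7. 809.899ms @ 12/7 + 134.983ms (2/7)
8. 944.882ms @ 2 + 472.441ms (1)
9. 1417.323ms @ 3 + 472.441ms (1)

note 5 onset = 8/7b = 539.933ms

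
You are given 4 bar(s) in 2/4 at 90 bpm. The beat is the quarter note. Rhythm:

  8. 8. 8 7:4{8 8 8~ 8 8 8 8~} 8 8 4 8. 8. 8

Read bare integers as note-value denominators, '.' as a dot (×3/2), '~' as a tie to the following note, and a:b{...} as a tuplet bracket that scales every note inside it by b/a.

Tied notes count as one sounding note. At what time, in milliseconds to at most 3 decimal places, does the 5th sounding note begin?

1. 0.0ms @ 0 + 500.0ms (3/4)
2. 500.0ms @ 3/4 + 500.0ms (3/4)
3. 1000.0ms @ 3/2 + 333.333ms (1/2)
4. 1333.333ms @ 2 + 190.476ms (2/7)
5. 1523.81ms @ 16/7 + 190.476ms (2/7)
6. 1714.286ms @ 18/7 + 380.952ms (4/7)
7. 2095.238ms @ 22/7 + 190.476ms (2/7)
8. 2285.714ms @ 24/7 + 190.476ms (2/7)
9. 2476.19ms @ 26/7 + 523.81ms (11/14)
10. 3000.0ms @ 9/2 + 333.333ms (1/2)
11. 3333.333ms @ 5 + 666.667ms (1)
12. 4000.0ms @ 6 + 500.0ms (3/4)
13. 4500.0ms @ 27/4 + 500.0ms (3/4)
14. 5000.0ms @ 15/2 + 333.333ms (1/2)

note 5 onset = 16/7b = 1523.81ms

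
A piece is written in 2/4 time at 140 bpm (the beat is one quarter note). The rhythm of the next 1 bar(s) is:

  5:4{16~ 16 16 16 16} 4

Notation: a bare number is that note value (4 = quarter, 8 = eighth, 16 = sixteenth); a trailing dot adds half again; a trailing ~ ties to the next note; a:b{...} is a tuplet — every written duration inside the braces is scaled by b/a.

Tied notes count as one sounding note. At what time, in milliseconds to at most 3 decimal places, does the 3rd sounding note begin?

note 3 onset = 3/5b = 257.143ms

1. 0.0ms @ 0 + 171.429ms (2/5)
2. 171.429ms @ 2/5 + 85.714ms (1/5)
3. 257.143ms @ 3/5 + 85.714ms (1/5)
4. 342.857ms @ 4/5 + 85.714ms (1/5)
5. 428.571ms @ 1 + 428.571ms (1)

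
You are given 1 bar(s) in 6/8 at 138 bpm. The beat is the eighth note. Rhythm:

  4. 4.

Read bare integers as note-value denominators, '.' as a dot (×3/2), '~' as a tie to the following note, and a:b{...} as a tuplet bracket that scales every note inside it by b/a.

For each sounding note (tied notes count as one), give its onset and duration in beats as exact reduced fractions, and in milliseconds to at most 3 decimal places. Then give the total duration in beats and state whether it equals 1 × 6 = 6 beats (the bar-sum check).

1) 0.0ms=0b +1304.348ms=3b
2) 1304.348ms=3b +1304.348ms=3b
Σ=6b of 6 (138bpm 6/8) — PASS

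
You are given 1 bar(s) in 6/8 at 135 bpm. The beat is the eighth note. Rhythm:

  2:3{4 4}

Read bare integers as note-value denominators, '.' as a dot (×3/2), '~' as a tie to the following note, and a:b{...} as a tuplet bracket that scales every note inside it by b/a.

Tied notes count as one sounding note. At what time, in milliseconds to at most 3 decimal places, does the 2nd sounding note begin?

note 2 onset = 3b = 1333.333ms

1. 0.0ms @ 0 + 1333.333ms (3)
2. 1333.333ms @ 3 + 1333.333ms (3)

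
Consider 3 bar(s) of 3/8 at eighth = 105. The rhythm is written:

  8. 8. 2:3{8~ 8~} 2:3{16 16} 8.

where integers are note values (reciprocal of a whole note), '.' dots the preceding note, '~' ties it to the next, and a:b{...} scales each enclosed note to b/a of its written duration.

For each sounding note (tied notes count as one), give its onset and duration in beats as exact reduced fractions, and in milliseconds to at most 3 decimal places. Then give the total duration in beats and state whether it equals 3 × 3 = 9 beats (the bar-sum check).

1) 0.0ms=0b +857.143ms=3/2b
2) 857.143ms=3/2b +857.143ms=3/2b
3) 1714.286ms=3b +2142.857ms=15/4b
4) 3857.143ms=27/4b +428.571ms=3/4b
5) 4285.714ms=15/2b +857.143ms=3/2b
Σ=9b of 9 (105bpm 3/8) — PASS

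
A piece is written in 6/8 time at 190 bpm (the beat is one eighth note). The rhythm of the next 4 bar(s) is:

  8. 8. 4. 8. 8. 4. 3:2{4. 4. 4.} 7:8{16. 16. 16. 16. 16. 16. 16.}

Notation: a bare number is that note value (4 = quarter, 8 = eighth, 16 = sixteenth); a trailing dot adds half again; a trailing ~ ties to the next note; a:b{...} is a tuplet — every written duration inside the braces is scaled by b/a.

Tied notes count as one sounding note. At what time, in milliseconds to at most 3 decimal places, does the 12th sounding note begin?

note 12 onset = 138/7b = 6225.564ms

1. 0.0ms @ 0 + 473.684ms (3/2)
2. 473.684ms @ 3/2 + 473.684ms (3/2)
3. 947.368ms @ 3 + 947.368ms (3)
4. 1894.737ms @ 6 + 473.684ms (3/2)
5. 2368.421ms @ 15/2 + 473.684ms (3/2)
6. 2842.105ms @ 9 + 947.368ms (3)
7. 3789.474ms @ 12 + 631.579ms (2)
8. 4421.053ms @ 14 + 631.579ms (2)
9. 5052.632ms @ 16 + 631.579ms (2)
10. 5684.211ms @ 18 + 270.677ms (6/7)
11. 5954.887ms @ 132/7 + 270.677ms (6/7)
12. 6225.564ms @ 138/7 + 270.677ms (6/7)
13. 6496.241ms @ 144/7 + 270.677ms (6/7)
14. 6766.917ms @ 150/7 + 270.677ms (6/7)
15. 7037.594ms @ 156/7 + 270.677ms (6/7)
16. 7308.271ms @ 162/7 + 270.677ms (6/7)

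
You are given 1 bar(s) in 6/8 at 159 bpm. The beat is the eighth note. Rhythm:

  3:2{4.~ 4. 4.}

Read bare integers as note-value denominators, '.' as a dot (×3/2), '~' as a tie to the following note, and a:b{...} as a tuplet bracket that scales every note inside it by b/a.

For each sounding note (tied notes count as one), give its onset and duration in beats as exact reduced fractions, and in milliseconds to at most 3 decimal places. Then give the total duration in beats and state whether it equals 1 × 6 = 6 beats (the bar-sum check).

1) 0.0ms=0b +1509.434ms=4b
2) 1509.434ms=4b +754.717ms=2b
Σ=6b of 6 (159bpm 6/8) — PASS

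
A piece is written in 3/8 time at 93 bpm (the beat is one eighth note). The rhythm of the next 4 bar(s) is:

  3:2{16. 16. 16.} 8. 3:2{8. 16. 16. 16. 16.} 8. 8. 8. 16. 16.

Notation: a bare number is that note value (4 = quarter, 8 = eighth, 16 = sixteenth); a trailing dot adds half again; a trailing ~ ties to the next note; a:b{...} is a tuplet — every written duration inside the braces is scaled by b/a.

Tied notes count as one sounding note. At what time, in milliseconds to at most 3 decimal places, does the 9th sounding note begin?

1. 0.0ms @ 0 + 322.581ms (1/2)
2. 322.581ms @ 1/2 + 322.581ms (1/2)
3. 645.161ms @ 1 + 322.581ms (1/2)
4. 967.742ms @ 3/2 + 967.742ms (3/2)
5. 1935.484ms @ 3 + 645.161ms (1)
6. 2580.645ms @ 4 + 322.581ms (1/2)
7. 2903.226ms @ 9/2 + 322.581ms (1/2)
8. 3225.806ms @ 5 + 322.581ms (1/2)
9. 3548.387ms @ 11/2 + 322.581ms (1/2)
10. 3870.968ms @ 6 + 967.742ms (3/2)
11. 4838.71ms @ 15/2 + 967.742ms (3/2)
12. 5806.452ms @ 9 + 967.742ms (3/2)
13. 6774.194ms @ 21/2 + 483.871ms (3/4)
14. 7258.065ms @ 45/4 + 483.871ms (3/4)

note 9 onset = 11/2b = 3548.387ms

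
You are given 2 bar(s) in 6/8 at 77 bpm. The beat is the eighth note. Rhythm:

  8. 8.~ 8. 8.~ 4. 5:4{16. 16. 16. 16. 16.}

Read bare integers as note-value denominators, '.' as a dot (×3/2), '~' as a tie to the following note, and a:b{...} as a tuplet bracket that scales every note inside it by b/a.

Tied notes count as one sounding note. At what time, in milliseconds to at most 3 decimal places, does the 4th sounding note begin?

note 4 onset = 9b = 7012.987ms

1. 0.0ms @ 0 + 1168.831ms (3/2)
2. 1168.831ms @ 3/2 + 2337.662ms (3)
3. 3506.494ms @ 9/2 + 3506.494ms (9/2)
4. 7012.987ms @ 9 + 467.532ms (3/5)
5. 7480.519ms @ 48/5 + 467.532ms (3/5)
6. 7948.052ms @ 51/5 + 467.532ms (3/5)
7. 8415.584ms @ 54/5 + 467.532ms (3/5)
8. 8883.117ms @ 57/5 + 467.532ms (3/5)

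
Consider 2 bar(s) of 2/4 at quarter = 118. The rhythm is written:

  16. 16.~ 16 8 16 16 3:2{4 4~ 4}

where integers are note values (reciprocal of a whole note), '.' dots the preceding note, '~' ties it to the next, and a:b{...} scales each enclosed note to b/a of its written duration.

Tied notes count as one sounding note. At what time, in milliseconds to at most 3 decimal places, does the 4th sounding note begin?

note 4 onset = 3/2b = 762.712ms

1. 0.0ms @ 0 + 190.678ms (3/8)
2. 190.678ms @ 3/8 + 317.797ms (5/8)
3. 508.475ms @ 1 + 254.237ms (1/2)
4. 762.712ms @ 3/2 + 127.119ms (1/4)
5. 889.831ms @ 7/4 + 127.119ms (1/4)
6. 1016.949ms @ 2 + 338.983ms (2/3)
7. 1355.932ms @ 8/3 + 677.966ms (4/3)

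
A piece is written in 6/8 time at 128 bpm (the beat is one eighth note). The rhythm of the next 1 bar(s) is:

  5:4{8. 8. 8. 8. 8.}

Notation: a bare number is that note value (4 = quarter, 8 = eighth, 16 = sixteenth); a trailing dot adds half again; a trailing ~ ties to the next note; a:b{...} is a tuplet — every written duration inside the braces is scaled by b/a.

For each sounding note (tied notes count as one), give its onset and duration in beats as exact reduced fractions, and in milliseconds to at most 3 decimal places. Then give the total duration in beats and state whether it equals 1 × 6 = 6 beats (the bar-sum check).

1) 0.0ms=0b +562.5ms=6/5b
2) 562.5ms=6/5b +562.5ms=6/5b
3) 1125.0ms=12/5b +562.5ms=6/5b
4) 1687.5ms=18/5b +562.5ms=6/5b
5) 2250.0ms=24/5b +562.5ms=6/5b
Σ=6b of 6 (128bpm 6/8) — PASS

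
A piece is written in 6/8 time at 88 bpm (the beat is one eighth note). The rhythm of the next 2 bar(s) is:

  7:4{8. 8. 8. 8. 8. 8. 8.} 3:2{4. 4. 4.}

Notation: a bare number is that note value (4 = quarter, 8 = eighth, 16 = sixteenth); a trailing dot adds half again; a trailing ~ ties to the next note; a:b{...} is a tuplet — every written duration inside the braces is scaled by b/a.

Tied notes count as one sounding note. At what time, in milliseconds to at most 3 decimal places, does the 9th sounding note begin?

1. 0.0ms @ 0 + 584.416ms (6/7)
2. 584.416ms @ 6/7 + 584.416ms (6/7)
3. 1168.831ms @ 12/7 + 584.416ms (6/7)
4. 1753.247ms @ 18/7 + 584.416ms (6/7)
5. 2337.662ms @ 24/7 + 584.416ms (6/7)
6. 2922.078ms @ 30/7 + 584.416ms (6/7)
7. 3506.494ms @ 36/7 + 584.416ms (6/7)
8. 4090.909ms @ 6 + 1363.636ms (2)
9. 5454.545ms @ 8 + 1363.636ms (2)
10. 6818.182ms @ 10 + 1363.636ms (2)

note 9 onset = 8b = 5454.545ms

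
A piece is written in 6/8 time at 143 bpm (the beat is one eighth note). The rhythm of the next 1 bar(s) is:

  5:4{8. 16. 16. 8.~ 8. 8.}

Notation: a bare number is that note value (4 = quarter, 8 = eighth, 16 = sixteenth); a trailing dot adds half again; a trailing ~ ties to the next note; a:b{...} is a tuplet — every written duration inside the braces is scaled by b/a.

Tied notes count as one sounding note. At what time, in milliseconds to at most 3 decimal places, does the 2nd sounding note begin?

1. 0.0ms @ 0 + 503.497ms (6/5)
2. 503.497ms @ 6/5 + 251.748ms (3/5)
3. 755.245ms @ 9/5 + 251.748ms (3/5)
4. 1006.993ms @ 12/5 + 1006.993ms (12/5)
5. 2013.986ms @ 24/5 + 503.497ms (6/5)

note 2 onset = 6/5b = 503.497ms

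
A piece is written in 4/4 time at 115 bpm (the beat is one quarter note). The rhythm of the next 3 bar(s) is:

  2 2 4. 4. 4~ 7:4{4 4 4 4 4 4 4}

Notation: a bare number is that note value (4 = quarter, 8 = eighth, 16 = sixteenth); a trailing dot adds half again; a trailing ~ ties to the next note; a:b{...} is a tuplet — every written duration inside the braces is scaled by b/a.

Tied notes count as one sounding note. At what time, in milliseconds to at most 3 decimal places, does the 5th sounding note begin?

1. 0.0ms @ 0 + 1043.478ms (2)
2. 1043.478ms @ 2 + 1043.478ms (2)
3. 2086.957ms @ 4 + 782.609ms (3/2)
4. 2869.565ms @ 11/2 + 782.609ms (3/2)
5. 3652.174ms @ 7 + 819.876ms (11/7)
6. 4472.05ms @ 60/7 + 298.137ms (4/7)
7. 4770.186ms @ 64/7 + 298.137ms (4/7)
8. 5068.323ms @ 68/7 + 298.137ms (4/7)
9. 5366.46ms @ 72/7 + 298.137ms (4/7)
10. 5664.596ms @ 76/7 + 298.137ms (4/7)
11. 5962.733ms @ 80/7 + 298.137ms (4/7)

note 5 onset = 7b = 3652.174ms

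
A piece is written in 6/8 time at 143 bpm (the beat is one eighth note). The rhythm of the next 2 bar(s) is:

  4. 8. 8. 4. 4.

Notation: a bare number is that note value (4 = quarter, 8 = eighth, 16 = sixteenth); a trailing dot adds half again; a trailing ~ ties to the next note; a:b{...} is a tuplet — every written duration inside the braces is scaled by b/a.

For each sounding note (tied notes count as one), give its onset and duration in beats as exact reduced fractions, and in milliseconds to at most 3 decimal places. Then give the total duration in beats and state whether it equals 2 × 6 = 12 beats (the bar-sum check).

1) 0.0ms=0b +1258.741ms=3b
2) 1258.741ms=3b +629.371ms=3/2b
3) 1888.112ms=9/2b +629.371ms=3/2b
4) 2517.483ms=6b +1258.741ms=3b
5) 3776.224ms=9b +1258.741ms=3b
Σ=12b of 12 (143bpm 6/8) — PASS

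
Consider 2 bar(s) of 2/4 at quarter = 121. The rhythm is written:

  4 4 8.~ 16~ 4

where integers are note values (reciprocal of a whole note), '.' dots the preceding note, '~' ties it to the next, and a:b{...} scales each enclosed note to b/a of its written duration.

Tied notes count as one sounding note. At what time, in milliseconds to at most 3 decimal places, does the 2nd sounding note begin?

note 2 onset = 1b = 495.868ms

1. 0.0ms @ 0 + 495.868ms (1)
2. 495.868ms @ 1 + 495.868ms (1)
3. 991.736ms @ 2 + 991.736ms (2)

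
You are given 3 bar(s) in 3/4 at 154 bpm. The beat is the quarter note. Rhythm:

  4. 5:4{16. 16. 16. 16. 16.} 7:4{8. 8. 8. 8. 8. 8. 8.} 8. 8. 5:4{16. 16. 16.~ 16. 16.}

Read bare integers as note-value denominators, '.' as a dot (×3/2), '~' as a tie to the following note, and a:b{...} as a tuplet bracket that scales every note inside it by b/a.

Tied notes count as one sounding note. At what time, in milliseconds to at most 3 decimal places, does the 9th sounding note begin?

1. 0.0ms @ 0 + 584.416ms (3/2)
2. 584.416ms @ 3/2 + 116.883ms (3/10)
3. 701.299ms @ 9/5 + 116.883ms (3/10)
4. 818.182ms @ 21/10 + 116.883ms (3/10)
5. 935.065ms @ 12/5 + 116.883ms (3/10)
6. 1051.948ms @ 27/10 + 116.883ms (3/10)
7. 1168.831ms @ 3 + 166.976ms (3/7)
8. 1335.807ms @ 24/7 + 166.976ms (3/7)
9. 1502.783ms @ 27/7 + 166.976ms (3/7)
10. 1669.759ms @ 30/7 + 166.976ms (3/7)
11. 1836.735ms @ 33/7 + 166.976ms (3/7)
12. 2003.711ms @ 36/7 + 166.976ms (3/7)
13. 2170.686ms @ 39/7 + 166.976ms (3/7)
14. 2337.662ms @ 6 + 292.208ms (3/4)
15. 2629.87ms @ 27/4 + 292.208ms (3/4)
16. 2922.078ms @ 15/2 + 116.883ms (3/10)
17. 3038.961ms @ 39/5 + 116.883ms (3/10)
18. 3155.844ms @ 81/10 + 233.766ms (3/5)
19. 3389.61ms @ 87/10 + 116.883ms (3/10)

note 9 onset = 27/7b = 1502.783ms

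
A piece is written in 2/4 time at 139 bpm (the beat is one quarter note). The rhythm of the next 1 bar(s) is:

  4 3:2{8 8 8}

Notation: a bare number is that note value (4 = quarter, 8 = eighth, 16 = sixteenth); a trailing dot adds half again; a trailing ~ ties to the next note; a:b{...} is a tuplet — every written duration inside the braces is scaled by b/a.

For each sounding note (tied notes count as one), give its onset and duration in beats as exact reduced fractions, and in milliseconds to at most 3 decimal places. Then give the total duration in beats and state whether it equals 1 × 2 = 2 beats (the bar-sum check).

1) 0.0ms=0b +431.655ms=1b
2) 431.655ms=1b +143.885ms=1/3b
3) 575.54ms=4/3b +143.885ms=1/3b
4) 719.424ms=5/3b +143.885ms=1/3b
Σ=2b of 2 (139bpm 2/4) — PASS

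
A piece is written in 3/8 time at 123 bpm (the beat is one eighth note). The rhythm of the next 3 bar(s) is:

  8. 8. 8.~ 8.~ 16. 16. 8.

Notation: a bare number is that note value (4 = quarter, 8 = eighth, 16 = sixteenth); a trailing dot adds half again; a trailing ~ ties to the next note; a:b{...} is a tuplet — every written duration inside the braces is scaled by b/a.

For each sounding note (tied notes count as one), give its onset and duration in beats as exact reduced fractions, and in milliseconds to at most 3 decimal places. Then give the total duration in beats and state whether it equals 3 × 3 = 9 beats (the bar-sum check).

1) 0.0ms=0b +731.707ms=3/2b
2) 731.707ms=3/2b +731.707ms=3/2b
3) 1463.415ms=3b +1829.268ms=15/4b
4) 3292.683ms=27/4b +365.854ms=3/4b
5) 3658.537ms=15/2b +731.707ms=3/2b
Σ=9b of 9 (123bpm 3/8) — PASS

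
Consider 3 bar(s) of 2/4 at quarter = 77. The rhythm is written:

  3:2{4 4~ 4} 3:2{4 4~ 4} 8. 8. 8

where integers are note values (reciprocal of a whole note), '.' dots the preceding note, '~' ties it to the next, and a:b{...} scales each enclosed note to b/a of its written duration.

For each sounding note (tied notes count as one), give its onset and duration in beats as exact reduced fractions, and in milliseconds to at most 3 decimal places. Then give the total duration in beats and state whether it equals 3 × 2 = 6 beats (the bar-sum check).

1) 0.0ms=0b +519.481ms=2/3b
2) 519.481ms=2/3b +1038.961ms=4/3b
3) 1558.442ms=2b +519.481ms=2/3b
4) 2077.922ms=8/3b +1038.961ms=4/3b
5) 3116.883ms=4b +584.416ms=3/4b
6) 3701.299ms=19/4b +584.416ms=3/4b
7) 4285.714ms=11/2b +389.61ms=1/2b
Σ=6b of 6 (77bpm 2/4) — PASS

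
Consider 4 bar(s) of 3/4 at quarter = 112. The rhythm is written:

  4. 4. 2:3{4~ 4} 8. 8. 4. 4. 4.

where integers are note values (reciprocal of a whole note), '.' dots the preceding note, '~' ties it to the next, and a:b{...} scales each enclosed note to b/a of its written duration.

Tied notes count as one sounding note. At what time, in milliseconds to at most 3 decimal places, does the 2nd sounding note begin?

1. 0.0ms @ 0 + 803.571ms (3/2)
2. 803.571ms @ 3/2 + 803.571ms (3/2)
3. 1607.143ms @ 3 + 1607.143ms (3)
4. 3214.286ms @ 6 + 401.786ms (3/4)
5. 3616.071ms @ 27/4 + 401.786ms (3/4)
6. 4017.857ms @ 15/2 + 803.571ms (3/2)
7. 4821.429ms @ 9 + 803.571ms (3/2)
8. 5625.0ms @ 21/2 + 803.571ms (3/2)

note 2 onset = 3/2b = 803.571ms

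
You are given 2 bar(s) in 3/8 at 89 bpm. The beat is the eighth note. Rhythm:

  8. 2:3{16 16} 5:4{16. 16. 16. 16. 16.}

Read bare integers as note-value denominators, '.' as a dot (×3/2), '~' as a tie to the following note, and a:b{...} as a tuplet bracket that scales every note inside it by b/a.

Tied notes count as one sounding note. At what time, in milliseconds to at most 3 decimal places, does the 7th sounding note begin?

1. 0.0ms @ 0 + 1011.236ms (3/2)
2. 1011.236ms @ 3/2 + 505.618ms (3/4)
3. 1516.854ms @ 9/4 + 505.618ms (3/4)
4. 2022.472ms @ 3 + 404.494ms (3/5)
5. 2426.966ms @ 18/5 + 404.494ms (3/5)
6. 2831.461ms @ 21/5 + 404.494ms (3/5)
7. 3235.955ms @ 24/5 + 404.494ms (3/5)
8. 3640.449ms @ 27/5 + 404.494ms (3/5)

note 7 onset = 24/5b = 3235.955ms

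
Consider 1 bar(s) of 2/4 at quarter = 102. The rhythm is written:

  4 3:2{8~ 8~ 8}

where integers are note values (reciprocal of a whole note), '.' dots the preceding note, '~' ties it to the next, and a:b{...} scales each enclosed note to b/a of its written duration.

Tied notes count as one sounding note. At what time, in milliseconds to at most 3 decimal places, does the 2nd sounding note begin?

note 2 onset = 1b = 588.235ms

1. 0.0ms @ 0 + 588.235ms (1)
2. 588.235ms @ 1 + 588.235ms (1)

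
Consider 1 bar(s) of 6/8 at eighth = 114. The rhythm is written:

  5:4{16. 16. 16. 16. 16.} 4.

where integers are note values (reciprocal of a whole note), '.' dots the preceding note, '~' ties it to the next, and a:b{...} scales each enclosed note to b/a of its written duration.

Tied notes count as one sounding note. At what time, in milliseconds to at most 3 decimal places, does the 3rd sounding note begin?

note 3 onset = 6/5b = 631.579ms

1. 0.0ms @ 0 + 315.789ms (3/5)
2. 315.789ms @ 3/5 + 315.789ms (3/5)
3. 631.579ms @ 6/5 + 315.789ms (3/5)
4. 947.368ms @ 9/5 + 315.789ms (3/5)
5. 1263.158ms @ 12/5 + 315.789ms (3/5)
6. 1578.947ms @ 3 + 1578.947ms (3)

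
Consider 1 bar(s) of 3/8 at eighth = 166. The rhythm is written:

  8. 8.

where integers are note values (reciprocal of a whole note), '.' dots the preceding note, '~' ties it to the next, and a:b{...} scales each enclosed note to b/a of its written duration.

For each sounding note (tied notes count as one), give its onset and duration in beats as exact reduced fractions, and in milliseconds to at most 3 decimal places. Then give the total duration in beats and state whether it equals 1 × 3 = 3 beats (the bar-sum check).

1) 0.0ms=0b +542.169ms=3/2b
2) 542.169ms=3/2b +542.169ms=3/2b
Σ=3b of 3 (166bpm 3/8) — PASS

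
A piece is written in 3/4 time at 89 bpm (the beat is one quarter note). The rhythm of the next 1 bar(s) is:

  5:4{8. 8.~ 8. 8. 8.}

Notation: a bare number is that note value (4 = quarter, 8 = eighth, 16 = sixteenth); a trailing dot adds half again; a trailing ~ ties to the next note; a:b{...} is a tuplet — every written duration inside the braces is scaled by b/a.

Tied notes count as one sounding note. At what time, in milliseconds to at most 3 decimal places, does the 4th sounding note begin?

note 4 onset = 12/5b = 1617.978ms

1. 0.0ms @ 0 + 404.494ms (3/5)
2. 404.494ms @ 3/5 + 808.989ms (6/5)
3. 1213.483ms @ 9/5 + 404.494ms (3/5)
4. 1617.978ms @ 12/5 + 404.494ms (3/5)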